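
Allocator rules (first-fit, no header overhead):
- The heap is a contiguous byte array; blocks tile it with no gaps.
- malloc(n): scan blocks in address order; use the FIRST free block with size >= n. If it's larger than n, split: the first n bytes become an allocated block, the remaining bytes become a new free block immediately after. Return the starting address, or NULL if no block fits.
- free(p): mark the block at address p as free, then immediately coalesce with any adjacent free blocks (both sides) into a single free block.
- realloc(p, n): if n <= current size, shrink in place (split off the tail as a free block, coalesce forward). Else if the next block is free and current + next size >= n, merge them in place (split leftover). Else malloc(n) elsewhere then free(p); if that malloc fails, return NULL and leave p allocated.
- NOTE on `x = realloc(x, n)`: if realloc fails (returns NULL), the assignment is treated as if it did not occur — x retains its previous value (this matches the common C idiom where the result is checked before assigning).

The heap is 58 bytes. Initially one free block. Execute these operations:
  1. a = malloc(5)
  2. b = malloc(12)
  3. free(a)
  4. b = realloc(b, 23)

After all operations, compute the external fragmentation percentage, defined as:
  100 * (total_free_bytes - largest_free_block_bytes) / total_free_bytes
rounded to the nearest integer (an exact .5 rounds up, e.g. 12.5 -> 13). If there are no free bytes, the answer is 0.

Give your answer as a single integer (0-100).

Answer: 14

Derivation:
Op 1: a = malloc(5) -> a = 0; heap: [0-4 ALLOC][5-57 FREE]
Op 2: b = malloc(12) -> b = 5; heap: [0-4 ALLOC][5-16 ALLOC][17-57 FREE]
Op 3: free(a) -> (freed a); heap: [0-4 FREE][5-16 ALLOC][17-57 FREE]
Op 4: b = realloc(b, 23) -> b = 5; heap: [0-4 FREE][5-27 ALLOC][28-57 FREE]
Free blocks: [5 30] total_free=35 largest=30 -> 100*(35-30)/35 = 500/35 ≈ 14.286 -> rounds to 14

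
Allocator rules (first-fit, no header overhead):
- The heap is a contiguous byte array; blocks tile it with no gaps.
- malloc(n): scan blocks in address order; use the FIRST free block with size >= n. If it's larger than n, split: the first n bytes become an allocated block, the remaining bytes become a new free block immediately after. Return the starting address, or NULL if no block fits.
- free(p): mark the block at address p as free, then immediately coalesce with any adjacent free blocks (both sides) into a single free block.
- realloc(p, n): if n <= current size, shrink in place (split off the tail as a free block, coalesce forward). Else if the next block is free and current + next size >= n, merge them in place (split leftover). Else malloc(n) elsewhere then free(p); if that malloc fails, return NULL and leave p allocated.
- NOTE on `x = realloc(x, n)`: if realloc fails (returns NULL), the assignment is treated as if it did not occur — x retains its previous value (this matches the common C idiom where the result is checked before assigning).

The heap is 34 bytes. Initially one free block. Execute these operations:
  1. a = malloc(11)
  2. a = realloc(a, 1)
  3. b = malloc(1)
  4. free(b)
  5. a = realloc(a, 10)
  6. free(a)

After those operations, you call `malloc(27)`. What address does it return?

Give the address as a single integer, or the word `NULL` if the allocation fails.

Op 1: a = malloc(11) -> a = 0; heap: [0-10 ALLOC][11-33 FREE]
Op 2: a = realloc(a, 1) -> a = 0; heap: [0-0 ALLOC][1-33 FREE]
Op 3: b = malloc(1) -> b = 1; heap: [0-0 ALLOC][1-1 ALLOC][2-33 FREE]
Op 4: free(b) -> (freed b); heap: [0-0 ALLOC][1-33 FREE]
Op 5: a = realloc(a, 10) -> a = 0; heap: [0-9 ALLOC][10-33 FREE]
Op 6: free(a) -> (freed a); heap: [0-33 FREE]
malloc(27): first-fit scan over [0-33 FREE] -> 0

Answer: 0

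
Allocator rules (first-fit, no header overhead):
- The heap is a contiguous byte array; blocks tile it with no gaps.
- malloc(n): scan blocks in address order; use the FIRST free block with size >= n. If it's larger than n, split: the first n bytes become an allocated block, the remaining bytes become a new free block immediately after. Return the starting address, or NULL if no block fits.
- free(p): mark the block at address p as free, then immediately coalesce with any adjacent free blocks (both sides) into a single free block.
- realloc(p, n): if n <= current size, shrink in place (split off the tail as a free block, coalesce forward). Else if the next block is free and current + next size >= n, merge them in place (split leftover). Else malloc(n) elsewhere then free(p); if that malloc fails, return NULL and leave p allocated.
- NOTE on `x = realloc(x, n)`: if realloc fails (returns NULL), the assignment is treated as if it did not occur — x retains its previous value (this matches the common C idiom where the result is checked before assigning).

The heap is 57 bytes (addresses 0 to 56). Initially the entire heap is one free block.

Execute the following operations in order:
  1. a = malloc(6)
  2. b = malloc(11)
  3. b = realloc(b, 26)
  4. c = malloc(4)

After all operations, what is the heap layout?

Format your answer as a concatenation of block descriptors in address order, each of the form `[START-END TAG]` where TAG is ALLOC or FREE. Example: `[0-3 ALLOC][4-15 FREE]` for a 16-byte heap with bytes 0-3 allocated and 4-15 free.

Op 1: a = malloc(6) -> a = 0; heap: [0-5 ALLOC][6-56 FREE]
Op 2: b = malloc(11) -> b = 6; heap: [0-5 ALLOC][6-16 ALLOC][17-56 FREE]
Op 3: b = realloc(b, 26) -> b = 6; heap: [0-5 ALLOC][6-31 ALLOC][32-56 FREE]
Op 4: c = malloc(4) -> c = 32; heap: [0-5 ALLOC][6-31 ALLOC][32-35 ALLOC][36-56 FREE]

Answer: [0-5 ALLOC][6-31 ALLOC][32-35 ALLOC][36-56 FREE]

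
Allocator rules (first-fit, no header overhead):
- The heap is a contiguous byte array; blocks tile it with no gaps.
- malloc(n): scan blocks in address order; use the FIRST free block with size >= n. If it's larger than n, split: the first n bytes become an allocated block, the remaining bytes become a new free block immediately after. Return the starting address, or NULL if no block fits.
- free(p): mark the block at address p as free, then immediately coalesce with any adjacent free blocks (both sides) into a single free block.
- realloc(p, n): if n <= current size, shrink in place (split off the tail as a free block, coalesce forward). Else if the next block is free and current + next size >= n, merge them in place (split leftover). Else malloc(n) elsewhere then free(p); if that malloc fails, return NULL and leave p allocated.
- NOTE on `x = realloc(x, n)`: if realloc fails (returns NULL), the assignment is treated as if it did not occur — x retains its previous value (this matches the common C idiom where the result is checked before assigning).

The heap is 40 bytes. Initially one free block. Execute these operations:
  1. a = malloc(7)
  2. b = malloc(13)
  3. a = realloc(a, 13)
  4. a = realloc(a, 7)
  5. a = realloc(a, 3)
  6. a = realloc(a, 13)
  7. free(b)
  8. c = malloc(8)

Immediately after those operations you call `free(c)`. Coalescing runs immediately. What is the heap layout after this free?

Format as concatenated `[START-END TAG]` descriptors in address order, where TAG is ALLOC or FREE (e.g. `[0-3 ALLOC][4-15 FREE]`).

Answer: [0-19 FREE][20-32 ALLOC][33-39 FREE]

Derivation:
Op 1: a = malloc(7) -> a = 0; heap: [0-6 ALLOC][7-39 FREE]
Op 2: b = malloc(13) -> b = 7; heap: [0-6 ALLOC][7-19 ALLOC][20-39 FREE]
Op 3: a = realloc(a, 13) -> a = 20; heap: [0-6 FREE][7-19 ALLOC][20-32 ALLOC][33-39 FREE]
Op 4: a = realloc(a, 7) -> a = 20; heap: [0-6 FREE][7-19 ALLOC][20-26 ALLOC][27-39 FREE]
Op 5: a = realloc(a, 3) -> a = 20; heap: [0-6 FREE][7-19 ALLOC][20-22 ALLOC][23-39 FREE]
Op 6: a = realloc(a, 13) -> a = 20; heap: [0-6 FREE][7-19 ALLOC][20-32 ALLOC][33-39 FREE]
Op 7: free(b) -> (freed b); heap: [0-19 FREE][20-32 ALLOC][33-39 FREE]
Op 8: c = malloc(8) -> c = 0; heap: [0-7 ALLOC][8-19 FREE][20-32 ALLOC][33-39 FREE]
free(c): c = 0 -> block [0-7 ALLOC]; mark free, coalesce with adjacent free neighbors -> [0-19 FREE][20-32 ALLOC][33-39 FREE]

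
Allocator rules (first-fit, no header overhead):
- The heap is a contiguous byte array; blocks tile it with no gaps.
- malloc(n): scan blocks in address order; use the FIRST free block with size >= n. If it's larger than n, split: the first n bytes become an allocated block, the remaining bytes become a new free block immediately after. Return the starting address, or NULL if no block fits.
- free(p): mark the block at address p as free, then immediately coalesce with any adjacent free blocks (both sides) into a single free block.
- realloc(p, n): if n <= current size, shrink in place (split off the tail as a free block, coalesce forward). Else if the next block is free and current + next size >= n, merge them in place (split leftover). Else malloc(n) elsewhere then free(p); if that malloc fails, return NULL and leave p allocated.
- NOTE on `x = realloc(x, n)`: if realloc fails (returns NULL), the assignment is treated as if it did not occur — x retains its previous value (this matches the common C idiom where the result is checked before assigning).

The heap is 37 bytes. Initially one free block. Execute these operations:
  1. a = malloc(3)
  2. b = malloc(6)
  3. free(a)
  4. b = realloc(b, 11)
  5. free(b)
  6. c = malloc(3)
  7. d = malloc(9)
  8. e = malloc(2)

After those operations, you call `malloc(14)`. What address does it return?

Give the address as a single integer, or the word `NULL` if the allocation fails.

Answer: 14

Derivation:
Op 1: a = malloc(3) -> a = 0; heap: [0-2 ALLOC][3-36 FREE]
Op 2: b = malloc(6) -> b = 3; heap: [0-2 ALLOC][3-8 ALLOC][9-36 FREE]
Op 3: free(a) -> (freed a); heap: [0-2 FREE][3-8 ALLOC][9-36 FREE]
Op 4: b = realloc(b, 11) -> b = 3; heap: [0-2 FREE][3-13 ALLOC][14-36 FREE]
Op 5: free(b) -> (freed b); heap: [0-36 FREE]
Op 6: c = malloc(3) -> c = 0; heap: [0-2 ALLOC][3-36 FREE]
Op 7: d = malloc(9) -> d = 3; heap: [0-2 ALLOC][3-11 ALLOC][12-36 FREE]
Op 8: e = malloc(2) -> e = 12; heap: [0-2 ALLOC][3-11 ALLOC][12-13 ALLOC][14-36 FREE]
malloc(14): first-fit scan over [0-2 ALLOC][3-11 ALLOC][12-13 ALLOC][14-36 FREE] -> 14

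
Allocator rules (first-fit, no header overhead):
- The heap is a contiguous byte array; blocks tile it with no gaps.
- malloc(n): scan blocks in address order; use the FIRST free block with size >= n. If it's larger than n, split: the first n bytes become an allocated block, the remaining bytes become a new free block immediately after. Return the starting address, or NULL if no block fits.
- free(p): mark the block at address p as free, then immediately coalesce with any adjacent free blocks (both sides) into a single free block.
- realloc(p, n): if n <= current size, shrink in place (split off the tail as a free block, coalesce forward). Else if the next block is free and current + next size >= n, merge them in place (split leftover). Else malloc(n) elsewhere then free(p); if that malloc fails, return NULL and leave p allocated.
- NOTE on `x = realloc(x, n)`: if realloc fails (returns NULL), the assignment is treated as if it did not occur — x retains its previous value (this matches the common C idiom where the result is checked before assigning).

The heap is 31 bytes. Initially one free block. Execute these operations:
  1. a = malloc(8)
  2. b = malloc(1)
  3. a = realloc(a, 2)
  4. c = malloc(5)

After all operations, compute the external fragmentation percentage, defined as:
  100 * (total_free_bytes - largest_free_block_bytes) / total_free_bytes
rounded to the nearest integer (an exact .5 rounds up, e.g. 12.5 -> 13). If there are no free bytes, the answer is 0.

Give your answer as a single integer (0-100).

Op 1: a = malloc(8) -> a = 0; heap: [0-7 ALLOC][8-30 FREE]
Op 2: b = malloc(1) -> b = 8; heap: [0-7 ALLOC][8-8 ALLOC][9-30 FREE]
Op 3: a = realloc(a, 2) -> a = 0; heap: [0-1 ALLOC][2-7 FREE][8-8 ALLOC][9-30 FREE]
Op 4: c = malloc(5) -> c = 2; heap: [0-1 ALLOC][2-6 ALLOC][7-7 FREE][8-8 ALLOC][9-30 FREE]
Free blocks: [1 22] total_free=23 largest=22 -> 100*(23-22)/23 = 100/23 ≈ 4.348 -> rounds to 4

Answer: 4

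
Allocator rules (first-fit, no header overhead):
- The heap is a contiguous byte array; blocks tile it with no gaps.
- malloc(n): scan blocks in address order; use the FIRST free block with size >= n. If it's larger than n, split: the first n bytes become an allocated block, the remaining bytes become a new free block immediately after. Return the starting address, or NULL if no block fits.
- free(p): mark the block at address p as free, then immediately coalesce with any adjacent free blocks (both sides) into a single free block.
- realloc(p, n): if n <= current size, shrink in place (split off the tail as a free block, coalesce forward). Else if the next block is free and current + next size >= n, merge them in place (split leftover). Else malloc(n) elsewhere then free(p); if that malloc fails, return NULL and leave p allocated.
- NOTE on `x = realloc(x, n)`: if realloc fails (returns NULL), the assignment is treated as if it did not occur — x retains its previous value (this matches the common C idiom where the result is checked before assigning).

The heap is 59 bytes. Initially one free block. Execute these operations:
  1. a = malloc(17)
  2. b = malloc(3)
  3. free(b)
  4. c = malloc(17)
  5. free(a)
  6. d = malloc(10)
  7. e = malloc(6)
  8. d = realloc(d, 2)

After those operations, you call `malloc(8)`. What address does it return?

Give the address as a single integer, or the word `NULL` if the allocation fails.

Answer: 2

Derivation:
Op 1: a = malloc(17) -> a = 0; heap: [0-16 ALLOC][17-58 FREE]
Op 2: b = malloc(3) -> b = 17; heap: [0-16 ALLOC][17-19 ALLOC][20-58 FREE]
Op 3: free(b) -> (freed b); heap: [0-16 ALLOC][17-58 FREE]
Op 4: c = malloc(17) -> c = 17; heap: [0-16 ALLOC][17-33 ALLOC][34-58 FREE]
Op 5: free(a) -> (freed a); heap: [0-16 FREE][17-33 ALLOC][34-58 FREE]
Op 6: d = malloc(10) -> d = 0; heap: [0-9 ALLOC][10-16 FREE][17-33 ALLOC][34-58 FREE]
Op 7: e = malloc(6) -> e = 10; heap: [0-9 ALLOC][10-15 ALLOC][16-16 FREE][17-33 ALLOC][34-58 FREE]
Op 8: d = realloc(d, 2) -> d = 0; heap: [0-1 ALLOC][2-9 FREE][10-15 ALLOC][16-16 FREE][17-33 ALLOC][34-58 FREE]
malloc(8): first-fit scan over [0-1 ALLOC][2-9 FREE][10-15 ALLOC][16-16 FREE][17-33 ALLOC][34-58 FREE] -> 2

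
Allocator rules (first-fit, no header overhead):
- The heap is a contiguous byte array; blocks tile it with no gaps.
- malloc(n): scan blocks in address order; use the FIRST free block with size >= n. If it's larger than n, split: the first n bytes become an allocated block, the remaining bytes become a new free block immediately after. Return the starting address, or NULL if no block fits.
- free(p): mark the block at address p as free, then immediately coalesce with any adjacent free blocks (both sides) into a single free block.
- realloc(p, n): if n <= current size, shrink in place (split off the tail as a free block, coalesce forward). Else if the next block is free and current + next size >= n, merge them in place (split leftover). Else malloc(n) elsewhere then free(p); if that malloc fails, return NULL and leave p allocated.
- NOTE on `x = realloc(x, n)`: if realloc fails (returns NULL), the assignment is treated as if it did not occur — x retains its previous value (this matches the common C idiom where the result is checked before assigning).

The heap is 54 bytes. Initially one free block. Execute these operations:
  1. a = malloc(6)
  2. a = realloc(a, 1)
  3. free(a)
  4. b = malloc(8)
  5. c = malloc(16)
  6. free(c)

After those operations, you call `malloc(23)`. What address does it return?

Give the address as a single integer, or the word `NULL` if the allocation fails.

Answer: 8

Derivation:
Op 1: a = malloc(6) -> a = 0; heap: [0-5 ALLOC][6-53 FREE]
Op 2: a = realloc(a, 1) -> a = 0; heap: [0-0 ALLOC][1-53 FREE]
Op 3: free(a) -> (freed a); heap: [0-53 FREE]
Op 4: b = malloc(8) -> b = 0; heap: [0-7 ALLOC][8-53 FREE]
Op 5: c = malloc(16) -> c = 8; heap: [0-7 ALLOC][8-23 ALLOC][24-53 FREE]
Op 6: free(c) -> (freed c); heap: [0-7 ALLOC][8-53 FREE]
malloc(23): first-fit scan over [0-7 ALLOC][8-53 FREE] -> 8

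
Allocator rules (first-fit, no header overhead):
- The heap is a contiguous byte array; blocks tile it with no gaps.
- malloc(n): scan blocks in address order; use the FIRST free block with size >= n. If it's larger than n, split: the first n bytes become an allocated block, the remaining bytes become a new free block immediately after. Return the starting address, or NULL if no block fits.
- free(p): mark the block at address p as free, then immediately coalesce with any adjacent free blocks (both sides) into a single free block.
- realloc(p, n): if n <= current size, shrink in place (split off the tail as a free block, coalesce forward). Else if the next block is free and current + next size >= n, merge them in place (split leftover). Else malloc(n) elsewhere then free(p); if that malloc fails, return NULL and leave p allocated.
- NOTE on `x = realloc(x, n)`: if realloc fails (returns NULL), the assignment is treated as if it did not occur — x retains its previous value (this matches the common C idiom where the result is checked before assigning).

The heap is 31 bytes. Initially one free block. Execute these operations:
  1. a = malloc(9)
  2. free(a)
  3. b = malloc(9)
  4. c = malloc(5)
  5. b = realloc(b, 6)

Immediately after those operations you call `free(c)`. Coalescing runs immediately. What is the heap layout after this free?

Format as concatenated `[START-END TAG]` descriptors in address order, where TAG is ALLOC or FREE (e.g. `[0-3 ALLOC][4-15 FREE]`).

Op 1: a = malloc(9) -> a = 0; heap: [0-8 ALLOC][9-30 FREE]
Op 2: free(a) -> (freed a); heap: [0-30 FREE]
Op 3: b = malloc(9) -> b = 0; heap: [0-8 ALLOC][9-30 FREE]
Op 4: c = malloc(5) -> c = 9; heap: [0-8 ALLOC][9-13 ALLOC][14-30 FREE]
Op 5: b = realloc(b, 6) -> b = 0; heap: [0-5 ALLOC][6-8 FREE][9-13 ALLOC][14-30 FREE]
free(c): c = 9 -> block [9-13 ALLOC]; mark free, coalesce with adjacent free neighbors -> [0-5 ALLOC][6-30 FREE]

Answer: [0-5 ALLOC][6-30 FREE]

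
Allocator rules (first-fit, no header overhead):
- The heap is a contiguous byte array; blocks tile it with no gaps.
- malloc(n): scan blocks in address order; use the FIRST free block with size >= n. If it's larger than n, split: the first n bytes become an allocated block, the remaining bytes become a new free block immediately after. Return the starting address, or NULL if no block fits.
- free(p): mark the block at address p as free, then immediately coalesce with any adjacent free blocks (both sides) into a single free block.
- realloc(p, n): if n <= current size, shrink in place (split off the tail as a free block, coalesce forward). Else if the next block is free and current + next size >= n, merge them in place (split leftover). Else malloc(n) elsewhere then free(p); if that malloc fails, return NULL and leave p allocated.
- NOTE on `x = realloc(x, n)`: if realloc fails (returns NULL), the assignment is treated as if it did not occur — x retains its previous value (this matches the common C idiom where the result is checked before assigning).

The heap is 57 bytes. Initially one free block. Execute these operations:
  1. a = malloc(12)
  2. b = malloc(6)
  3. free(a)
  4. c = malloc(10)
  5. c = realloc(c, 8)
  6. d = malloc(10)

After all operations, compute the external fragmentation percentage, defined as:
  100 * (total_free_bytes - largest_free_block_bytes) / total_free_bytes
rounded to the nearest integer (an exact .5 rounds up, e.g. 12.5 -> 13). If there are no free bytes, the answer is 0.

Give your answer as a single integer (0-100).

Op 1: a = malloc(12) -> a = 0; heap: [0-11 ALLOC][12-56 FREE]
Op 2: b = malloc(6) -> b = 12; heap: [0-11 ALLOC][12-17 ALLOC][18-56 FREE]
Op 3: free(a) -> (freed a); heap: [0-11 FREE][12-17 ALLOC][18-56 FREE]
Op 4: c = malloc(10) -> c = 0; heap: [0-9 ALLOC][10-11 FREE][12-17 ALLOC][18-56 FREE]
Op 5: c = realloc(c, 8) -> c = 0; heap: [0-7 ALLOC][8-11 FREE][12-17 ALLOC][18-56 FREE]
Op 6: d = malloc(10) -> d = 18; heap: [0-7 ALLOC][8-11 FREE][12-17 ALLOC][18-27 ALLOC][28-56 FREE]
Free blocks: [4 29] total_free=33 largest=29 -> 100*(33-29)/33 = 400/33 ≈ 12.121 -> rounds to 12

Answer: 12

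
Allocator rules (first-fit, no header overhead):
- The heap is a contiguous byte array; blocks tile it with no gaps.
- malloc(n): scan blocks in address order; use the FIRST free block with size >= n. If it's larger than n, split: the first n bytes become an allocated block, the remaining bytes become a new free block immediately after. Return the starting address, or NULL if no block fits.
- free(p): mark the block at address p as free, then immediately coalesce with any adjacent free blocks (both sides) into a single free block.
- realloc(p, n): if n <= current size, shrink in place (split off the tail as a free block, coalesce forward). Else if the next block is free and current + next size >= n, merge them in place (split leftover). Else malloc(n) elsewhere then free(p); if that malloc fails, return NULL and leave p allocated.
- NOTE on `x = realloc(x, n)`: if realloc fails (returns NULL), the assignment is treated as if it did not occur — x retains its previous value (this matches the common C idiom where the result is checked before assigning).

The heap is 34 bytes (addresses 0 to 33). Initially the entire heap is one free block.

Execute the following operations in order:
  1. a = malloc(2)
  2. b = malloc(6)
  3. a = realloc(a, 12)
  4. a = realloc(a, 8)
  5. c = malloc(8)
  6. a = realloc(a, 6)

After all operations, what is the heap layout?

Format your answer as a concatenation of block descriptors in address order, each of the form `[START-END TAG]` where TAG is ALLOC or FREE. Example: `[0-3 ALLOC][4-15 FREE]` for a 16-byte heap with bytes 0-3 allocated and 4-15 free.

Answer: [0-1 FREE][2-7 ALLOC][8-13 ALLOC][14-15 FREE][16-23 ALLOC][24-33 FREE]

Derivation:
Op 1: a = malloc(2) -> a = 0; heap: [0-1 ALLOC][2-33 FREE]
Op 2: b = malloc(6) -> b = 2; heap: [0-1 ALLOC][2-7 ALLOC][8-33 FREE]
Op 3: a = realloc(a, 12) -> a = 8; heap: [0-1 FREE][2-7 ALLOC][8-19 ALLOC][20-33 FREE]
Op 4: a = realloc(a, 8) -> a = 8; heap: [0-1 FREE][2-7 ALLOC][8-15 ALLOC][16-33 FREE]
Op 5: c = malloc(8) -> c = 16; heap: [0-1 FREE][2-7 ALLOC][8-15 ALLOC][16-23 ALLOC][24-33 FREE]
Op 6: a = realloc(a, 6) -> a = 8; heap: [0-1 FREE][2-7 ALLOC][8-13 ALLOC][14-15 FREE][16-23 ALLOC][24-33 FREE]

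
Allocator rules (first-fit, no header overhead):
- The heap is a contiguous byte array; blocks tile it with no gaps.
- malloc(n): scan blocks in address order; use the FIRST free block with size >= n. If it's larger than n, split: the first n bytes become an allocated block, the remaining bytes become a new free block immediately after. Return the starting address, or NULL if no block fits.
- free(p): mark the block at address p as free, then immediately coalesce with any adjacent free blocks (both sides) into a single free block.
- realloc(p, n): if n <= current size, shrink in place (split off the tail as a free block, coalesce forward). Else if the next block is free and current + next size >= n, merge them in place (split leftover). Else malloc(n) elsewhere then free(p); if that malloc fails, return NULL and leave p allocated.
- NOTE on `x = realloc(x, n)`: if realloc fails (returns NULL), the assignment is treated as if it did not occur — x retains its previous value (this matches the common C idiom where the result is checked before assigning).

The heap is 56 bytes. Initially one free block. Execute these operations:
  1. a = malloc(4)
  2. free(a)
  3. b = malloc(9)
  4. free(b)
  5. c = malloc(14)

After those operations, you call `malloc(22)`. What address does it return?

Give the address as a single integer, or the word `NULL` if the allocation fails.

Answer: 14

Derivation:
Op 1: a = malloc(4) -> a = 0; heap: [0-3 ALLOC][4-55 FREE]
Op 2: free(a) -> (freed a); heap: [0-55 FREE]
Op 3: b = malloc(9) -> b = 0; heap: [0-8 ALLOC][9-55 FREE]
Op 4: free(b) -> (freed b); heap: [0-55 FREE]
Op 5: c = malloc(14) -> c = 0; heap: [0-13 ALLOC][14-55 FREE]
malloc(22): first-fit scan over [0-13 ALLOC][14-55 FREE] -> 14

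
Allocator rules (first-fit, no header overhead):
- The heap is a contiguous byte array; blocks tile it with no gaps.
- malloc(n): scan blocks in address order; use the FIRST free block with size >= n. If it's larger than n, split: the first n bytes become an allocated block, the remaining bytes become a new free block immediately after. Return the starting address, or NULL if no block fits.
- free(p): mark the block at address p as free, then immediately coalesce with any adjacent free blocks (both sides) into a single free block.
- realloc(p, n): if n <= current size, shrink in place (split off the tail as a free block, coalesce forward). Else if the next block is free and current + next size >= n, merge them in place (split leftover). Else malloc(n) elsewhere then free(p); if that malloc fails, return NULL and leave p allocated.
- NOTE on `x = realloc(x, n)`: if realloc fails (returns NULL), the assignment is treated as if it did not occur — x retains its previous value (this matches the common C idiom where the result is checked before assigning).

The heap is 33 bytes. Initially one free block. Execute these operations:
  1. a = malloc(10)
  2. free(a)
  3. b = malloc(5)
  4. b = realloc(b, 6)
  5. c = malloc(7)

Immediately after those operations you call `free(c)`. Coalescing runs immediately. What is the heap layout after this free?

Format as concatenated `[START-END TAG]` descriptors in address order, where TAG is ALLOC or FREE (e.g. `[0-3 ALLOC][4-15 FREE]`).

Answer: [0-5 ALLOC][6-32 FREE]

Derivation:
Op 1: a = malloc(10) -> a = 0; heap: [0-9 ALLOC][10-32 FREE]
Op 2: free(a) -> (freed a); heap: [0-32 FREE]
Op 3: b = malloc(5) -> b = 0; heap: [0-4 ALLOC][5-32 FREE]
Op 4: b = realloc(b, 6) -> b = 0; heap: [0-5 ALLOC][6-32 FREE]
Op 5: c = malloc(7) -> c = 6; heap: [0-5 ALLOC][6-12 ALLOC][13-32 FREE]
free(c): c = 6 -> block [6-12 ALLOC]; mark free, coalesce with adjacent free neighbors -> [0-5 ALLOC][6-32 FREE]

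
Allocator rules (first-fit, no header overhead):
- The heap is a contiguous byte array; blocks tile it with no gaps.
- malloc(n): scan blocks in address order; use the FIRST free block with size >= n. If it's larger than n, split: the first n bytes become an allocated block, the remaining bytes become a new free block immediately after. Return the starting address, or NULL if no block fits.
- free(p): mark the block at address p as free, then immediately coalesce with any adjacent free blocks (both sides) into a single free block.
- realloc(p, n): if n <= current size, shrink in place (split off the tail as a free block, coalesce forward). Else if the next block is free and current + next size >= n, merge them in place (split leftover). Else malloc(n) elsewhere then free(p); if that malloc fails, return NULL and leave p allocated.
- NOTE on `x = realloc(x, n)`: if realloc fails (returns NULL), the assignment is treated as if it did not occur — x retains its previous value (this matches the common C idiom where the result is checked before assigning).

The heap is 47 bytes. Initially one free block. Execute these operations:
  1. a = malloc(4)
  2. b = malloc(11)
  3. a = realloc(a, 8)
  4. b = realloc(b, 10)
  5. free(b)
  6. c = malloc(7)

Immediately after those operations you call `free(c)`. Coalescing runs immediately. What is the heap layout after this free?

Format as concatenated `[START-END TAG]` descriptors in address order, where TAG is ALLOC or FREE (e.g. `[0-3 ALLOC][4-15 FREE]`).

Op 1: a = malloc(4) -> a = 0; heap: [0-3 ALLOC][4-46 FREE]
Op 2: b = malloc(11) -> b = 4; heap: [0-3 ALLOC][4-14 ALLOC][15-46 FREE]
Op 3: a = realloc(a, 8) -> a = 15; heap: [0-3 FREE][4-14 ALLOC][15-22 ALLOC][23-46 FREE]
Op 4: b = realloc(b, 10) -> b = 4; heap: [0-3 FREE][4-13 ALLOC][14-14 FREE][15-22 ALLOC][23-46 FREE]
Op 5: free(b) -> (freed b); heap: [0-14 FREE][15-22 ALLOC][23-46 FREE]
Op 6: c = malloc(7) -> c = 0; heap: [0-6 ALLOC][7-14 FREE][15-22 ALLOC][23-46 FREE]
free(c): c = 0 -> block [0-6 ALLOC]; mark free, coalesce with adjacent free neighbors -> [0-14 FREE][15-22 ALLOC][23-46 FREE]

Answer: [0-14 FREE][15-22 ALLOC][23-46 FREE]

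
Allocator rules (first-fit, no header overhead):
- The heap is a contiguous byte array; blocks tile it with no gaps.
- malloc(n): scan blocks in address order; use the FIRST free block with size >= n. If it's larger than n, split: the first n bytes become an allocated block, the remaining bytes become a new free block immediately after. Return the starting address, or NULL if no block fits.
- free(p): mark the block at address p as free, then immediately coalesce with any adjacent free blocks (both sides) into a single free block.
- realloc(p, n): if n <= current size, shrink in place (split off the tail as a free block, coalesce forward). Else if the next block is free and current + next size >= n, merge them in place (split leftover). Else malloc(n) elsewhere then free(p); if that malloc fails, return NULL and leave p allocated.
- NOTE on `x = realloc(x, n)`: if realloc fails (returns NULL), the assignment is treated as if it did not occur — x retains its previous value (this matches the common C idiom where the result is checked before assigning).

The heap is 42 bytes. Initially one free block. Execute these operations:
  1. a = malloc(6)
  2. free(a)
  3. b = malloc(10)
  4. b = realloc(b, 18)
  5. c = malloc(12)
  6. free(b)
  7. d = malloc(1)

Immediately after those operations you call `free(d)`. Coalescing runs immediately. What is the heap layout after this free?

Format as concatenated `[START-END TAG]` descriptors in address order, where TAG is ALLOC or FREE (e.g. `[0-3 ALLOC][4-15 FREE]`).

Answer: [0-17 FREE][18-29 ALLOC][30-41 FREE]

Derivation:
Op 1: a = malloc(6) -> a = 0; heap: [0-5 ALLOC][6-41 FREE]
Op 2: free(a) -> (freed a); heap: [0-41 FREE]
Op 3: b = malloc(10) -> b = 0; heap: [0-9 ALLOC][10-41 FREE]
Op 4: b = realloc(b, 18) -> b = 0; heap: [0-17 ALLOC][18-41 FREE]
Op 5: c = malloc(12) -> c = 18; heap: [0-17 ALLOC][18-29 ALLOC][30-41 FREE]
Op 6: free(b) -> (freed b); heap: [0-17 FREE][18-29 ALLOC][30-41 FREE]
Op 7: d = malloc(1) -> d = 0; heap: [0-0 ALLOC][1-17 FREE][18-29 ALLOC][30-41 FREE]
free(d): d = 0 -> block [0-0 ALLOC]; mark free, coalesce with adjacent free neighbors -> [0-17 FREE][18-29 ALLOC][30-41 FREE]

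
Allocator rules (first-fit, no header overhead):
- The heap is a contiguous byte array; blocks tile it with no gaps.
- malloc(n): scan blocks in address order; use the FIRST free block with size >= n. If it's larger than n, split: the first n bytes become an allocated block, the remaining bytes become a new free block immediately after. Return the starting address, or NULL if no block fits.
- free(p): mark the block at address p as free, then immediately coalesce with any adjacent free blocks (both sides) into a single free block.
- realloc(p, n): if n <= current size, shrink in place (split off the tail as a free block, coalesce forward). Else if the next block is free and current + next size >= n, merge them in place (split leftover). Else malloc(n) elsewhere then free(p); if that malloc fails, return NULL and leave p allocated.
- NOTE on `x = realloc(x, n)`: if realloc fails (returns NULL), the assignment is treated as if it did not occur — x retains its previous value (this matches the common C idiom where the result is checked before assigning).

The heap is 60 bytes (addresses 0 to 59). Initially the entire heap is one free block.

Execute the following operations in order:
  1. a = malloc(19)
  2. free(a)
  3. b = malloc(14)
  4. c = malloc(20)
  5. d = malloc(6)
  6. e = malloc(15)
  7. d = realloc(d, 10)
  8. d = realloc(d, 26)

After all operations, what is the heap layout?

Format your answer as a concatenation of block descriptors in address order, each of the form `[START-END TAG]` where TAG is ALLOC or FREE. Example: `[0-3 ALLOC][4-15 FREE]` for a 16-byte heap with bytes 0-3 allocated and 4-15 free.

Op 1: a = malloc(19) -> a = 0; heap: [0-18 ALLOC][19-59 FREE]
Op 2: free(a) -> (freed a); heap: [0-59 FREE]
Op 3: b = malloc(14) -> b = 0; heap: [0-13 ALLOC][14-59 FREE]
Op 4: c = malloc(20) -> c = 14; heap: [0-13 ALLOC][14-33 ALLOC][34-59 FREE]
Op 5: d = malloc(6) -> d = 34; heap: [0-13 ALLOC][14-33 ALLOC][34-39 ALLOC][40-59 FREE]
Op 6: e = malloc(15) -> e = 40; heap: [0-13 ALLOC][14-33 ALLOC][34-39 ALLOC][40-54 ALLOC][55-59 FREE]
Op 7: d = realloc(d, 10) -> NULL (d unchanged); heap: [0-13 ALLOC][14-33 ALLOC][34-39 ALLOC][40-54 ALLOC][55-59 FREE]
Op 8: d = realloc(d, 26) -> NULL (d unchanged); heap: [0-13 ALLOC][14-33 ALLOC][34-39 ALLOC][40-54 ALLOC][55-59 FREE]

Answer: [0-13 ALLOC][14-33 ALLOC][34-39 ALLOC][40-54 ALLOC][55-59 FREE]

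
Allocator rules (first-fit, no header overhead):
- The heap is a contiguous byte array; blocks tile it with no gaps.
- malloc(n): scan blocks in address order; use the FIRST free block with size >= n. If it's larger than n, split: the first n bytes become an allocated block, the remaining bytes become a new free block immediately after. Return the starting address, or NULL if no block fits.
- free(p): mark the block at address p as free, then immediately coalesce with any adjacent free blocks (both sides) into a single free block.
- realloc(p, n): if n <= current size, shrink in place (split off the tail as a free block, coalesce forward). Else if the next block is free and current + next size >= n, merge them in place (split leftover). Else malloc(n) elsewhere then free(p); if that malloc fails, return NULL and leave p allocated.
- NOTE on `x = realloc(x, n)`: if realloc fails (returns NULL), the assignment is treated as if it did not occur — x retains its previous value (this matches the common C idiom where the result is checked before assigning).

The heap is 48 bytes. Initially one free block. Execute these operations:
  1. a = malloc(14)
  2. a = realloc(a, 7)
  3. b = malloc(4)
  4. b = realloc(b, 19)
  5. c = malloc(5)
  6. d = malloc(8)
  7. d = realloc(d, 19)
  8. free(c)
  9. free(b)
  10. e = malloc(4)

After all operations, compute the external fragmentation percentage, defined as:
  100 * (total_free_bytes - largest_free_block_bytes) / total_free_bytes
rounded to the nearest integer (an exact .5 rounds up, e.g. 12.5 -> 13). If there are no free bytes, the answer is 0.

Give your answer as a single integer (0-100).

Answer: 31

Derivation:
Op 1: a = malloc(14) -> a = 0; heap: [0-13 ALLOC][14-47 FREE]
Op 2: a = realloc(a, 7) -> a = 0; heap: [0-6 ALLOC][7-47 FREE]
Op 3: b = malloc(4) -> b = 7; heap: [0-6 ALLOC][7-10 ALLOC][11-47 FREE]
Op 4: b = realloc(b, 19) -> b = 7; heap: [0-6 ALLOC][7-25 ALLOC][26-47 FREE]
Op 5: c = malloc(5) -> c = 26; heap: [0-6 ALLOC][7-25 ALLOC][26-30 ALLOC][31-47 FREE]
Op 6: d = malloc(8) -> d = 31; heap: [0-6 ALLOC][7-25 ALLOC][26-30 ALLOC][31-38 ALLOC][39-47 FREE]
Op 7: d = realloc(d, 19) -> NULL (d unchanged); heap: [0-6 ALLOC][7-25 ALLOC][26-30 ALLOC][31-38 ALLOC][39-47 FREE]
Op 8: free(c) -> (freed c); heap: [0-6 ALLOC][7-25 ALLOC][26-30 FREE][31-38 ALLOC][39-47 FREE]
Op 9: free(b) -> (freed b); heap: [0-6 ALLOC][7-30 FREE][31-38 ALLOC][39-47 FREE]
Op 10: e = malloc(4) -> e = 7; heap: [0-6 ALLOC][7-10 ALLOC][11-30 FREE][31-38 ALLOC][39-47 FREE]
Free blocks: [20 9] total_free=29 largest=20 -> 100*(29-20)/29 = 900/29 ≈ 31.034 -> rounds to 31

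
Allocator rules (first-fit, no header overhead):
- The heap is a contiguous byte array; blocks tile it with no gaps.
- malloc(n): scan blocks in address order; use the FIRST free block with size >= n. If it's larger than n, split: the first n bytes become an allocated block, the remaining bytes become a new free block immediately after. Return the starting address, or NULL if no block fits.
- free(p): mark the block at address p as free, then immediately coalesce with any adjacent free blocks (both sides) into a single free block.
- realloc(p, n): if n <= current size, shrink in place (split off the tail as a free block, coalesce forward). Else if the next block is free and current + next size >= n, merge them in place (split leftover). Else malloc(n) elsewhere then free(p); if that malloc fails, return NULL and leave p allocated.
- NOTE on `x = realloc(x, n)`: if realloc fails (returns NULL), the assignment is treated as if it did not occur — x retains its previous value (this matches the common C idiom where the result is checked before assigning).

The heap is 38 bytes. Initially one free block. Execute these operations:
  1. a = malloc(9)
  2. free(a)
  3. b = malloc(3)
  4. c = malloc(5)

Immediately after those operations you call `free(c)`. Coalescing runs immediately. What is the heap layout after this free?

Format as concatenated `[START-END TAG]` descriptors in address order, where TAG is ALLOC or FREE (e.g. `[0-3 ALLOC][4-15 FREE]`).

Op 1: a = malloc(9) -> a = 0; heap: [0-8 ALLOC][9-37 FREE]
Op 2: free(a) -> (freed a); heap: [0-37 FREE]
Op 3: b = malloc(3) -> b = 0; heap: [0-2 ALLOC][3-37 FREE]
Op 4: c = malloc(5) -> c = 3; heap: [0-2 ALLOC][3-7 ALLOC][8-37 FREE]
free(c): c = 3 -> block [3-7 ALLOC]; mark free, coalesce with adjacent free neighbors -> [0-2 ALLOC][3-37 FREE]

Answer: [0-2 ALLOC][3-37 FREE]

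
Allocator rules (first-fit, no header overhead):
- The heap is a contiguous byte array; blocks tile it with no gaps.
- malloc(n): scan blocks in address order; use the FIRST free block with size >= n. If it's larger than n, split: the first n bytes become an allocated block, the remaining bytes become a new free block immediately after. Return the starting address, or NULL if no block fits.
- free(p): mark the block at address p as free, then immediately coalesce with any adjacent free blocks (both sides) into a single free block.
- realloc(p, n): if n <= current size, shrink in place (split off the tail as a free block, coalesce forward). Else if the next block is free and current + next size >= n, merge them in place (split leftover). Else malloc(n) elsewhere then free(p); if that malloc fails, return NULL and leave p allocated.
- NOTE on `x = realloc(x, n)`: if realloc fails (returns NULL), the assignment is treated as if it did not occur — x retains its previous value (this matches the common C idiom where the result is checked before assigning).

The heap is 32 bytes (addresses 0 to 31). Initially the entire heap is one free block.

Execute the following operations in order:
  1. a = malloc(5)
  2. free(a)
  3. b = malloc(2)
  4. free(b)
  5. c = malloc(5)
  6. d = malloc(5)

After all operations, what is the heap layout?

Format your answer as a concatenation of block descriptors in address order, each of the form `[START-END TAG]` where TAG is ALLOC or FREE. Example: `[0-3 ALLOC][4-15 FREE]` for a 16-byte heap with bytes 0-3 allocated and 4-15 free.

Op 1: a = malloc(5) -> a = 0; heap: [0-4 ALLOC][5-31 FREE]
Op 2: free(a) -> (freed a); heap: [0-31 FREE]
Op 3: b = malloc(2) -> b = 0; heap: [0-1 ALLOC][2-31 FREE]
Op 4: free(b) -> (freed b); heap: [0-31 FREE]
Op 5: c = malloc(5) -> c = 0; heap: [0-4 ALLOC][5-31 FREE]
Op 6: d = malloc(5) -> d = 5; heap: [0-4 ALLOC][5-9 ALLOC][10-31 FREE]

Answer: [0-4 ALLOC][5-9 ALLOC][10-31 FREE]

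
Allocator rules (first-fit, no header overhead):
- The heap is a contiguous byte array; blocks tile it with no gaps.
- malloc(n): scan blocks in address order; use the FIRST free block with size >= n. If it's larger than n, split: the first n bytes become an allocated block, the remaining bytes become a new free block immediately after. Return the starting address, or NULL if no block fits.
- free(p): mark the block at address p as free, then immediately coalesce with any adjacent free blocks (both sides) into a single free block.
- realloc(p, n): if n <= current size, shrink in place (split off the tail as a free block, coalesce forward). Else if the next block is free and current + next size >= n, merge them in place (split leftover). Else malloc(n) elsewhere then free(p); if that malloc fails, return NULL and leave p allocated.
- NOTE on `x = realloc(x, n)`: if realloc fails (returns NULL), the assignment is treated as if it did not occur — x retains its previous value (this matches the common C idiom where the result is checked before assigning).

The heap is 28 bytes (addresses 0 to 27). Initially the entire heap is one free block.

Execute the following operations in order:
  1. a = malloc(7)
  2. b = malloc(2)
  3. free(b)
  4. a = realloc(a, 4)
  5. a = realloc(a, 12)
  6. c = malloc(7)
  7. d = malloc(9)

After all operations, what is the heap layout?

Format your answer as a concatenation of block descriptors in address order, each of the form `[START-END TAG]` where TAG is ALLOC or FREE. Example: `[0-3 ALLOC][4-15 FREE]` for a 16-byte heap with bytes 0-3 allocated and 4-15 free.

Op 1: a = malloc(7) -> a = 0; heap: [0-6 ALLOC][7-27 FREE]
Op 2: b = malloc(2) -> b = 7; heap: [0-6 ALLOC][7-8 ALLOC][9-27 FREE]
Op 3: free(b) -> (freed b); heap: [0-6 ALLOC][7-27 FREE]
Op 4: a = realloc(a, 4) -> a = 0; heap: [0-3 ALLOC][4-27 FREE]
Op 5: a = realloc(a, 12) -> a = 0; heap: [0-11 ALLOC][12-27 FREE]
Op 6: c = malloc(7) -> c = 12; heap: [0-11 ALLOC][12-18 ALLOC][19-27 FREE]
Op 7: d = malloc(9) -> d = 19; heap: [0-11 ALLOC][12-18 ALLOC][19-27 ALLOC]

Answer: [0-11 ALLOC][12-18 ALLOC][19-27 ALLOC]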